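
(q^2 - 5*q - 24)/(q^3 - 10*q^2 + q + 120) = 1/(q - 5)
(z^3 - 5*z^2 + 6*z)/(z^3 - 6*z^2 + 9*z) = (z - 2)/(z - 3)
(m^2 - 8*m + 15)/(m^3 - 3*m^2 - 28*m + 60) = (m^2 - 8*m + 15)/(m^3 - 3*m^2 - 28*m + 60)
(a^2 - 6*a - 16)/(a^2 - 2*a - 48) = (a + 2)/(a + 6)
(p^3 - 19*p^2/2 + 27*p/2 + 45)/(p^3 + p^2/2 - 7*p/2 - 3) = (p^2 - 11*p + 30)/(p^2 - p - 2)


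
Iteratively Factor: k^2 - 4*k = (k)*(k - 4)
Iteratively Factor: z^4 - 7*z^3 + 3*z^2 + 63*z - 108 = (z - 3)*(z^3 - 4*z^2 - 9*z + 36) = (z - 3)^2*(z^2 - z - 12) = (z - 4)*(z - 3)^2*(z + 3)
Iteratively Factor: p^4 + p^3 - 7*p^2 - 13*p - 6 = (p - 3)*(p^3 + 4*p^2 + 5*p + 2) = (p - 3)*(p + 1)*(p^2 + 3*p + 2) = (p - 3)*(p + 1)^2*(p + 2)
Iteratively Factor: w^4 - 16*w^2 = (w)*(w^3 - 16*w) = w*(w + 4)*(w^2 - 4*w) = w^2*(w + 4)*(w - 4)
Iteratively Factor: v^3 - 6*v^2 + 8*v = (v - 2)*(v^2 - 4*v) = (v - 4)*(v - 2)*(v)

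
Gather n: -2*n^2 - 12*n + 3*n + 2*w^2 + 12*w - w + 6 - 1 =-2*n^2 - 9*n + 2*w^2 + 11*w + 5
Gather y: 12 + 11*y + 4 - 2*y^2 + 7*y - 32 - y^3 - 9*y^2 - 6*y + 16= -y^3 - 11*y^2 + 12*y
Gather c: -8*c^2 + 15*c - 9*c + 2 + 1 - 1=-8*c^2 + 6*c + 2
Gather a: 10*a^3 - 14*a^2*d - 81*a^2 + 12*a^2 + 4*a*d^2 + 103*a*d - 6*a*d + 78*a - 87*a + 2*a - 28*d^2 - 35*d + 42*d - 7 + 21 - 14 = 10*a^3 + a^2*(-14*d - 69) + a*(4*d^2 + 97*d - 7) - 28*d^2 + 7*d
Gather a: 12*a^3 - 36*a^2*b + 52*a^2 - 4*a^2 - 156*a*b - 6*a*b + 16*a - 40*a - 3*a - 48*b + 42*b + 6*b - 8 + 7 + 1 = 12*a^3 + a^2*(48 - 36*b) + a*(-162*b - 27)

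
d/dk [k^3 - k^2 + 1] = k*(3*k - 2)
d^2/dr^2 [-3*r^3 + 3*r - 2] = -18*r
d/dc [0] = 0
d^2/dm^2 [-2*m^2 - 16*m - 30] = -4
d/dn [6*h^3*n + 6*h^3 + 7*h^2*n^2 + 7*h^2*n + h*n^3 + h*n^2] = h*(6*h^2 + 14*h*n + 7*h + 3*n^2 + 2*n)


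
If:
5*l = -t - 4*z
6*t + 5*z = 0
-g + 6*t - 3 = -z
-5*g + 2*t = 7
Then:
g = -69/55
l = 76/275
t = 4/11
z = -24/55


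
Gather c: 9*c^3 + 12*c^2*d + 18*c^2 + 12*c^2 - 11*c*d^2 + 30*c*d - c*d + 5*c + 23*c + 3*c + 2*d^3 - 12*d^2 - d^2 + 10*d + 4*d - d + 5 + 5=9*c^3 + c^2*(12*d + 30) + c*(-11*d^2 + 29*d + 31) + 2*d^3 - 13*d^2 + 13*d + 10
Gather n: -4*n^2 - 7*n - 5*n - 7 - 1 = -4*n^2 - 12*n - 8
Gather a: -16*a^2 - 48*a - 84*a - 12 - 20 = -16*a^2 - 132*a - 32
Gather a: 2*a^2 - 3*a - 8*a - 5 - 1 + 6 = 2*a^2 - 11*a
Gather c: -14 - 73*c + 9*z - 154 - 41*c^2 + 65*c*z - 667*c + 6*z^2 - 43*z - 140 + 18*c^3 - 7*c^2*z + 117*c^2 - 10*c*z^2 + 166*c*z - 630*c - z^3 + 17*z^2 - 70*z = 18*c^3 + c^2*(76 - 7*z) + c*(-10*z^2 + 231*z - 1370) - z^3 + 23*z^2 - 104*z - 308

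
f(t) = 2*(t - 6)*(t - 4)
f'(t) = 4*t - 20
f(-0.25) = 53.12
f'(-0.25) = -21.00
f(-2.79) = 119.37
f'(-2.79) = -31.16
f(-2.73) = 117.51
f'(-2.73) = -30.92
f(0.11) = 45.82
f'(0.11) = -19.56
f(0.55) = 37.60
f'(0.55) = -17.80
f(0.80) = 33.28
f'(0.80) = -16.80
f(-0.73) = 63.67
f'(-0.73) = -22.92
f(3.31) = 3.71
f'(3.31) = -6.76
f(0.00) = 48.00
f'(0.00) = -20.00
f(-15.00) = 798.00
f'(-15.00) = -80.00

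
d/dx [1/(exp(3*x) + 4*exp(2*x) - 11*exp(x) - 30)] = (-3*exp(2*x) - 8*exp(x) + 11)*exp(x)/(exp(3*x) + 4*exp(2*x) - 11*exp(x) - 30)^2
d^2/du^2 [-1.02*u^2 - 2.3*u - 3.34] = -2.04000000000000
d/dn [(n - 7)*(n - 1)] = 2*n - 8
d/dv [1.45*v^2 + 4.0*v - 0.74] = 2.9*v + 4.0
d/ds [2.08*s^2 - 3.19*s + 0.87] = 4.16*s - 3.19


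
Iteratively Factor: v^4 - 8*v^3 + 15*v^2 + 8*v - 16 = (v - 4)*(v^3 - 4*v^2 - v + 4) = (v - 4)*(v + 1)*(v^2 - 5*v + 4) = (v - 4)*(v - 1)*(v + 1)*(v - 4)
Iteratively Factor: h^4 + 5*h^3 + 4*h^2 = (h)*(h^3 + 5*h^2 + 4*h) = h*(h + 4)*(h^2 + h) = h^2*(h + 4)*(h + 1)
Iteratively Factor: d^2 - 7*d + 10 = (d - 5)*(d - 2)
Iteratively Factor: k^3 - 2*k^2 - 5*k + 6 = (k - 3)*(k^2 + k - 2) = (k - 3)*(k - 1)*(k + 2)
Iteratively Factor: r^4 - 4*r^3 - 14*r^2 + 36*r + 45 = (r + 3)*(r^3 - 7*r^2 + 7*r + 15) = (r + 1)*(r + 3)*(r^2 - 8*r + 15) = (r - 3)*(r + 1)*(r + 3)*(r - 5)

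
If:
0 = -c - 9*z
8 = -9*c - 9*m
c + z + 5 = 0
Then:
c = -45/8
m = 341/72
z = 5/8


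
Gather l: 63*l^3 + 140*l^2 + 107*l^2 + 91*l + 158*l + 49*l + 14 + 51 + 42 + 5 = 63*l^3 + 247*l^2 + 298*l + 112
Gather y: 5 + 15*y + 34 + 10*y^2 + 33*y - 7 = 10*y^2 + 48*y + 32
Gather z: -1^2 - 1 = -2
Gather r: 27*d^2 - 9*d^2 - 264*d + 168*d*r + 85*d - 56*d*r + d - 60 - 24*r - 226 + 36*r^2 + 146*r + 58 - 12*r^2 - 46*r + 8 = 18*d^2 - 178*d + 24*r^2 + r*(112*d + 76) - 220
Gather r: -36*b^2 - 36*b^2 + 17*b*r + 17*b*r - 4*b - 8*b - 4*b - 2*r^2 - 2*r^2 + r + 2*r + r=-72*b^2 - 16*b - 4*r^2 + r*(34*b + 4)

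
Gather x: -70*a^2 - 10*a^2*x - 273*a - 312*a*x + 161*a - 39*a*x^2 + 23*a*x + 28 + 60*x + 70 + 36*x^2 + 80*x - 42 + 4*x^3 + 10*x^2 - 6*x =-70*a^2 - 112*a + 4*x^3 + x^2*(46 - 39*a) + x*(-10*a^2 - 289*a + 134) + 56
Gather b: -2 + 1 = -1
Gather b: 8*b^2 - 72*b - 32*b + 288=8*b^2 - 104*b + 288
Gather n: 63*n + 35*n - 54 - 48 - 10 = 98*n - 112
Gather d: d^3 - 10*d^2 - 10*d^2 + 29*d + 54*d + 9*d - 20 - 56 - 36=d^3 - 20*d^2 + 92*d - 112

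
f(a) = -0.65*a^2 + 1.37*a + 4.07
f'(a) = 1.37 - 1.3*a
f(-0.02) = 4.04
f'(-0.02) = 1.40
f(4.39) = -2.44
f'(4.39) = -4.34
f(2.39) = 3.63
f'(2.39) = -1.74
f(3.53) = 0.81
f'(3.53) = -3.22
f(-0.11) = 3.91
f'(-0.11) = 1.51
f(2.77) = 2.88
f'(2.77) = -2.23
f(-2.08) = -1.59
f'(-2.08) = 4.07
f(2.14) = 4.03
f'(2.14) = -1.41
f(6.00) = -11.11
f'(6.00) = -6.43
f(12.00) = -73.09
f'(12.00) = -14.23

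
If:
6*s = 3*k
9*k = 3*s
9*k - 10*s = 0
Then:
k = 0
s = 0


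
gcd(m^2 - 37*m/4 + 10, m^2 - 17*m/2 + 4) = m - 8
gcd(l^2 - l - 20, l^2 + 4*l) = l + 4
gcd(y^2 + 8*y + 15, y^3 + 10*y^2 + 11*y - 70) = y + 5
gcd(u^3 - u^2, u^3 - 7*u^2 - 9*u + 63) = 1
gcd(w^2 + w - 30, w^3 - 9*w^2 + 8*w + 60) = w - 5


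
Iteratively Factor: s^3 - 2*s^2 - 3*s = (s + 1)*(s^2 - 3*s) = s*(s + 1)*(s - 3)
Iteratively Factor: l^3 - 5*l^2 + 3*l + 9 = (l + 1)*(l^2 - 6*l + 9) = (l - 3)*(l + 1)*(l - 3)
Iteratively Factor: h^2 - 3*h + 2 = (h - 2)*(h - 1)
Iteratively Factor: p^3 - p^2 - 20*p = (p - 5)*(p^2 + 4*p) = (p - 5)*(p + 4)*(p)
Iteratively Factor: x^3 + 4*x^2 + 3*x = (x)*(x^2 + 4*x + 3) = x*(x + 3)*(x + 1)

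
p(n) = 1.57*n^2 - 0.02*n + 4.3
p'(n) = 3.14*n - 0.02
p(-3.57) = 24.38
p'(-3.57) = -11.23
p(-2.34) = 12.94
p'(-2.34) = -7.37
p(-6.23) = 65.36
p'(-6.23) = -19.58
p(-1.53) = 8.01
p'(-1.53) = -4.82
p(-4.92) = 42.40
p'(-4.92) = -15.47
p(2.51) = 14.14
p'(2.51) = 7.86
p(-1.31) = 7.02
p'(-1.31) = -4.13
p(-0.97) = 5.80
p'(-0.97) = -3.07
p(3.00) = 18.37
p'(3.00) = 9.40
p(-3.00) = 18.49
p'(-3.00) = -9.44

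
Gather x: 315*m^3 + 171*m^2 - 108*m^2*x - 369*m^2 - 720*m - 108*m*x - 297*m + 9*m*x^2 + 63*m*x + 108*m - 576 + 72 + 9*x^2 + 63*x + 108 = 315*m^3 - 198*m^2 - 909*m + x^2*(9*m + 9) + x*(-108*m^2 - 45*m + 63) - 396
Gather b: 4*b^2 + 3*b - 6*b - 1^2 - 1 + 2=4*b^2 - 3*b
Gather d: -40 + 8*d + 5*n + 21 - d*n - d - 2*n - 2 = d*(7 - n) + 3*n - 21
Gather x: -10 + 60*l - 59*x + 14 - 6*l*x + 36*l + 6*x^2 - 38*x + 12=96*l + 6*x^2 + x*(-6*l - 97) + 16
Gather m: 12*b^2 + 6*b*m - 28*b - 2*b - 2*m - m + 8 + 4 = 12*b^2 - 30*b + m*(6*b - 3) + 12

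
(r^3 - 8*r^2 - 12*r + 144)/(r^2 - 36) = (r^2 - 2*r - 24)/(r + 6)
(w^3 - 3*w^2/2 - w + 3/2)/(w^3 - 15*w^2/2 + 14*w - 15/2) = (w + 1)/(w - 5)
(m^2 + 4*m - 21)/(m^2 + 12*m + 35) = (m - 3)/(m + 5)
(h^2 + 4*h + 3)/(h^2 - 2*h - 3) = (h + 3)/(h - 3)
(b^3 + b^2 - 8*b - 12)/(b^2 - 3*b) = b + 4 + 4/b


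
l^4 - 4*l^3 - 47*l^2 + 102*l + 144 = (l - 8)*(l - 3)*(l + 1)*(l + 6)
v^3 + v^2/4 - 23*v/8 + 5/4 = (v - 5/4)*(v - 1/2)*(v + 2)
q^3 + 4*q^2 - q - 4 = (q - 1)*(q + 1)*(q + 4)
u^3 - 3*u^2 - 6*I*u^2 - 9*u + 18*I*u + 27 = (u - 3)*(u - 3*I)^2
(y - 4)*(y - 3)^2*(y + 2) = y^4 - 8*y^3 + 13*y^2 + 30*y - 72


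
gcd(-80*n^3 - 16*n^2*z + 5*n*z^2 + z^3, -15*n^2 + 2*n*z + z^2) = 5*n + z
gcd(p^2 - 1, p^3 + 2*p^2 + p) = p + 1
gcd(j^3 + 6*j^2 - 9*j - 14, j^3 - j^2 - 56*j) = j + 7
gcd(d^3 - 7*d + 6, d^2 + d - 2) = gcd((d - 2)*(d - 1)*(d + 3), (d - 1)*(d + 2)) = d - 1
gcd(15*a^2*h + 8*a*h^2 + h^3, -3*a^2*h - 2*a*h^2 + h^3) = h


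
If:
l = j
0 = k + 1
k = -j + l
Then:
No Solution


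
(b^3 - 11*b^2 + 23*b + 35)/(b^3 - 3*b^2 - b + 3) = (b^2 - 12*b + 35)/(b^2 - 4*b + 3)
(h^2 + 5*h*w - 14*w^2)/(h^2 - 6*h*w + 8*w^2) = (-h - 7*w)/(-h + 4*w)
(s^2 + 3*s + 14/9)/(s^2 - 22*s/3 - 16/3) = (s + 7/3)/(s - 8)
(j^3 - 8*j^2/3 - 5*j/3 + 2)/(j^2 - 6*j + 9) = (3*j^2 + j - 2)/(3*(j - 3))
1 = 1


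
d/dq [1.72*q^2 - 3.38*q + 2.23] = 3.44*q - 3.38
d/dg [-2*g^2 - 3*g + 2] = -4*g - 3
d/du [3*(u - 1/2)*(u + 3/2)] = 6*u + 3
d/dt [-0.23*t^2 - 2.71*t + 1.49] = -0.46*t - 2.71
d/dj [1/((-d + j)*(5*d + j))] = ((-d + j)*(5*d + j) + (d - j)^2)/((d - j)^3*(5*d + j)^2)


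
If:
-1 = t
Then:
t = -1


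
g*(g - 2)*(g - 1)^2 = g^4 - 4*g^3 + 5*g^2 - 2*g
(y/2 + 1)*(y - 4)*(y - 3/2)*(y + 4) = y^4/2 + y^3/4 - 19*y^2/2 - 4*y + 24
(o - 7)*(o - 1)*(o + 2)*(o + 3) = o^4 - 3*o^3 - 27*o^2 - 13*o + 42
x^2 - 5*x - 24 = (x - 8)*(x + 3)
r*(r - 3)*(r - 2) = r^3 - 5*r^2 + 6*r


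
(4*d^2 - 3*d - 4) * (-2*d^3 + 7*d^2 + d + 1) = -8*d^5 + 34*d^4 - 9*d^3 - 27*d^2 - 7*d - 4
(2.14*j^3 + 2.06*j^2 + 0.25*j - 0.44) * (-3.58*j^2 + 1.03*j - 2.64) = -7.6612*j^5 - 5.1706*j^4 - 4.4228*j^3 - 3.6057*j^2 - 1.1132*j + 1.1616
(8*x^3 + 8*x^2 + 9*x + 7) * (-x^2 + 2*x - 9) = -8*x^5 + 8*x^4 - 65*x^3 - 61*x^2 - 67*x - 63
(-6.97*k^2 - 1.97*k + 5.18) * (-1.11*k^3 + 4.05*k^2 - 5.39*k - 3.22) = 7.7367*k^5 - 26.0418*k^4 + 23.84*k^3 + 54.0407*k^2 - 21.5768*k - 16.6796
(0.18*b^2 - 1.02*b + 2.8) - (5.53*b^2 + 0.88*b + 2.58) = -5.35*b^2 - 1.9*b + 0.22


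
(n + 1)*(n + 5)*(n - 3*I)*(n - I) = n^4 + 6*n^3 - 4*I*n^3 + 2*n^2 - 24*I*n^2 - 18*n - 20*I*n - 15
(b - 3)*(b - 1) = b^2 - 4*b + 3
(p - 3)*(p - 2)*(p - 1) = p^3 - 6*p^2 + 11*p - 6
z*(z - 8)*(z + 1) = z^3 - 7*z^2 - 8*z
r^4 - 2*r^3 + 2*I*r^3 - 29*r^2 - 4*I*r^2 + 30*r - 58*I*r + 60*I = (r - 6)*(r - 1)*(r + 5)*(r + 2*I)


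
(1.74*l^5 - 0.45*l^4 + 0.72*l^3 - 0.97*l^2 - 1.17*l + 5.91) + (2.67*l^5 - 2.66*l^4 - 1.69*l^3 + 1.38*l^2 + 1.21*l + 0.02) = 4.41*l^5 - 3.11*l^4 - 0.97*l^3 + 0.41*l^2 + 0.04*l + 5.93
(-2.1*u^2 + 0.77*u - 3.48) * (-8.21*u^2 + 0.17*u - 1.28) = 17.241*u^4 - 6.6787*u^3 + 31.3897*u^2 - 1.5772*u + 4.4544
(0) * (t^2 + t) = 0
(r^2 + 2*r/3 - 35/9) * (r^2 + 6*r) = r^4 + 20*r^3/3 + r^2/9 - 70*r/3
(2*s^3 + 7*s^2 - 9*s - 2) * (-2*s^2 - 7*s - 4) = -4*s^5 - 28*s^4 - 39*s^3 + 39*s^2 + 50*s + 8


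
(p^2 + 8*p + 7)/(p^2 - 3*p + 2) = (p^2 + 8*p + 7)/(p^2 - 3*p + 2)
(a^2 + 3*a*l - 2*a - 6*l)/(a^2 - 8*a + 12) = (a + 3*l)/(a - 6)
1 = 1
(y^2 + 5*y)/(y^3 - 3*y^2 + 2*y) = (y + 5)/(y^2 - 3*y + 2)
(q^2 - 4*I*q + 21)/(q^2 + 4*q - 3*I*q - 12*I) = (q^2 - 4*I*q + 21)/(q^2 + q*(4 - 3*I) - 12*I)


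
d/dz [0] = 0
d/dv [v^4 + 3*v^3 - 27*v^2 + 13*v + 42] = 4*v^3 + 9*v^2 - 54*v + 13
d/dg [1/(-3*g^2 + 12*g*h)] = 2*(g - 2*h)/(3*g^2*(g - 4*h)^2)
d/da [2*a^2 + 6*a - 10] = 4*a + 6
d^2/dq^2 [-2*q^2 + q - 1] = -4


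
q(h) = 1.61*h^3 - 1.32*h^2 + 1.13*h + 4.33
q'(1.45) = 7.46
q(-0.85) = 1.43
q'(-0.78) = 6.13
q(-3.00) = -54.41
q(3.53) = 62.69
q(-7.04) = -630.80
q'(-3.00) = 52.52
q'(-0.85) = 6.86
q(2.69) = 29.16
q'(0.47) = 0.96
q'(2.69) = 28.98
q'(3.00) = 36.68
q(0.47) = 4.74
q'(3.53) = 52.00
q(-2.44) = -29.67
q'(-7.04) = 259.10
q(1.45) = 8.10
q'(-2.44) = 36.33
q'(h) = 4.83*h^2 - 2.64*h + 1.13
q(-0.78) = 1.88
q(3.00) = 39.31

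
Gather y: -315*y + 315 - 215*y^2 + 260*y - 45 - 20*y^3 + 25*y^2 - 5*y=-20*y^3 - 190*y^2 - 60*y + 270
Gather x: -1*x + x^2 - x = x^2 - 2*x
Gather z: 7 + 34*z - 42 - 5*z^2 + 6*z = -5*z^2 + 40*z - 35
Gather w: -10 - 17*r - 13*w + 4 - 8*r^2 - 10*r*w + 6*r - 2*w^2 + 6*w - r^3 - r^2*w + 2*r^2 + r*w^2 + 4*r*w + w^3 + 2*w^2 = -r^3 - 6*r^2 + r*w^2 - 11*r + w^3 + w*(-r^2 - 6*r - 7) - 6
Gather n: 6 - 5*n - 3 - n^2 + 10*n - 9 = -n^2 + 5*n - 6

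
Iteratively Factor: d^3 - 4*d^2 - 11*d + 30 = (d + 3)*(d^2 - 7*d + 10) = (d - 2)*(d + 3)*(d - 5)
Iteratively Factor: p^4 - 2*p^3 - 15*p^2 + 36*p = (p + 4)*(p^3 - 6*p^2 + 9*p) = (p - 3)*(p + 4)*(p^2 - 3*p) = (p - 3)^2*(p + 4)*(p)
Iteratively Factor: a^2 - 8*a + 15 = (a - 5)*(a - 3)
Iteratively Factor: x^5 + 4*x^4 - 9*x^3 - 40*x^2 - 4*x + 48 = (x + 2)*(x^4 + 2*x^3 - 13*x^2 - 14*x + 24) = (x - 3)*(x + 2)*(x^3 + 5*x^2 + 2*x - 8) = (x - 3)*(x + 2)^2*(x^2 + 3*x - 4) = (x - 3)*(x + 2)^2*(x + 4)*(x - 1)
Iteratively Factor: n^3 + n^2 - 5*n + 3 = (n + 3)*(n^2 - 2*n + 1) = (n - 1)*(n + 3)*(n - 1)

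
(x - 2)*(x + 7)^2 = x^3 + 12*x^2 + 21*x - 98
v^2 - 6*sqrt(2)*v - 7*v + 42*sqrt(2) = (v - 7)*(v - 6*sqrt(2))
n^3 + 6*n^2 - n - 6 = (n - 1)*(n + 1)*(n + 6)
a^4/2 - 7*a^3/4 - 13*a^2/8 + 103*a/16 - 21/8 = (a/2 + 1)*(a - 7/2)*(a - 3/2)*(a - 1/2)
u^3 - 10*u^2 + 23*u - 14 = (u - 7)*(u - 2)*(u - 1)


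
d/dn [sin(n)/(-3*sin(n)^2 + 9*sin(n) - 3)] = -cos(n)^3/(3*(sin(n)^2 - 3*sin(n) + 1)^2)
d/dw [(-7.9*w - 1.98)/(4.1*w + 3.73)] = (-87.5309*w - 79.63177)/(4.1*w + 3.73)^3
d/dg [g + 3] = 1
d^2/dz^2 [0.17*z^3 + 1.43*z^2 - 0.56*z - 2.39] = 1.02*z + 2.86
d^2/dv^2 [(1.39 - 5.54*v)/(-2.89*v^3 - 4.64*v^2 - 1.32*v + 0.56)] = (277.623804*v^5 + 306.422076*v^4 - 101.94952*v^3 - 103.781064*v^2 + 21.792528*v - 3.877088)/(24.137569*v^9 + 116.261232*v^8 + 219.735948*v^7 + 192.069848*v^6 + 55.307568*v^5 - 24.733248*v^4 - 15.560448*v^3 + 1.43808*v^2 + 1.241856*v - 0.175616)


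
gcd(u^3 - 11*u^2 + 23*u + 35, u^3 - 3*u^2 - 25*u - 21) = u^2 - 6*u - 7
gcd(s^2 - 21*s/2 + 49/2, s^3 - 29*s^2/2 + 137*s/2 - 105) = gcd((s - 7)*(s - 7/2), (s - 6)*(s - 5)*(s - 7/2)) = s - 7/2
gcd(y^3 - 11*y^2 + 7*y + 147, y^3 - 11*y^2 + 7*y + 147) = y^3 - 11*y^2 + 7*y + 147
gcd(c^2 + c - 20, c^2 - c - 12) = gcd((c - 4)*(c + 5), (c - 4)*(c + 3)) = c - 4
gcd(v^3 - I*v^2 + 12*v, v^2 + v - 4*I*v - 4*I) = v - 4*I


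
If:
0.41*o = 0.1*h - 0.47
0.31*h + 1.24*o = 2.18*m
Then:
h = 4.1*o + 4.7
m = 1.15183486238532*o + 0.668348623853211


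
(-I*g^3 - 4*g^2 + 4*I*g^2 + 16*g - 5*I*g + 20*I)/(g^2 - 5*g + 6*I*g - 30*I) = (-I*g^3 + 4*g^2*(-1 + I) + g*(16 - 5*I) + 20*I)/(g^2 + g*(-5 + 6*I) - 30*I)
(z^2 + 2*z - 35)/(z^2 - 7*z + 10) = (z + 7)/(z - 2)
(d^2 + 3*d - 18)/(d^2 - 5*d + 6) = (d + 6)/(d - 2)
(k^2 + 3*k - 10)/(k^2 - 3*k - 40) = (k - 2)/(k - 8)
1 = 1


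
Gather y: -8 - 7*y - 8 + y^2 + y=y^2 - 6*y - 16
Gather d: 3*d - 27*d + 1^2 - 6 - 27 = -24*d - 32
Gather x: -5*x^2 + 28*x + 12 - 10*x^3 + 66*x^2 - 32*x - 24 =-10*x^3 + 61*x^2 - 4*x - 12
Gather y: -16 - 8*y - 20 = -8*y - 36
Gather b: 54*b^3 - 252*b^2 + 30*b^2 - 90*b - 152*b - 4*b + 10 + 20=54*b^3 - 222*b^2 - 246*b + 30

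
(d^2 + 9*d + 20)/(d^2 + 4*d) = (d + 5)/d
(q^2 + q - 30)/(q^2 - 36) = (q - 5)/(q - 6)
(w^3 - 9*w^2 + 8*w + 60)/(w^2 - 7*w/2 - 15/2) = 2*(w^2 - 4*w - 12)/(2*w + 3)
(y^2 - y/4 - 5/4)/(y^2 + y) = (y - 5/4)/y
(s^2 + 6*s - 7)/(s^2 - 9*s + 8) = (s + 7)/(s - 8)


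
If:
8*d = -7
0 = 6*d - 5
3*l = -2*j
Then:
No Solution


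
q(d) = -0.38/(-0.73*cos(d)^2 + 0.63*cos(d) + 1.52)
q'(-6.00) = 0.04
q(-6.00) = -0.26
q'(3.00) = -3.40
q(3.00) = -2.10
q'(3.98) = 0.76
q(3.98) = -0.49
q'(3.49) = 3.24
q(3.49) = -1.34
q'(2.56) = -1.65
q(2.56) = -0.79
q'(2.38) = -0.95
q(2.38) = -0.56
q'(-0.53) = -0.05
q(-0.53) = -0.25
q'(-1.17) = 0.01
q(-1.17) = -0.23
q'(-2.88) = 3.78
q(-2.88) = -1.65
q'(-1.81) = 0.20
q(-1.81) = -0.29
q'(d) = -0.38*(-1.46*sin(d)*cos(d) + 0.63*sin(d))/(-0.73*cos(d)^2 + 0.63*cos(d) + 1.52)^2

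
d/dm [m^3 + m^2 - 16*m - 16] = 3*m^2 + 2*m - 16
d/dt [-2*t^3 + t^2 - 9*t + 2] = -6*t^2 + 2*t - 9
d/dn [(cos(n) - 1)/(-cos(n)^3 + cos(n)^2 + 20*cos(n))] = (-7*cos(n)/2 + 2*cos(2*n) - cos(3*n)/2 - 18)*sin(n)/((sin(n)^2 + cos(n) + 19)^2*cos(n)^2)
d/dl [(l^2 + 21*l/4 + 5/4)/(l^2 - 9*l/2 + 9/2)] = 13*(-3*l^2 + 2*l + 9)/(4*l^4 - 36*l^3 + 117*l^2 - 162*l + 81)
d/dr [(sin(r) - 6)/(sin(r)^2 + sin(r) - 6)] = (12 - sin(r))*sin(r)*cos(r)/(sin(r)^2 + sin(r) - 6)^2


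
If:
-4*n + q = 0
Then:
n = q/4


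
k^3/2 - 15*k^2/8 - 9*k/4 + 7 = (k/2 + 1)*(k - 4)*(k - 7/4)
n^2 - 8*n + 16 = (n - 4)^2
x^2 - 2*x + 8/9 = (x - 4/3)*(x - 2/3)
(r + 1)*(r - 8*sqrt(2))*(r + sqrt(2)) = r^3 - 7*sqrt(2)*r^2 + r^2 - 16*r - 7*sqrt(2)*r - 16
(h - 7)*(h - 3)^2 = h^3 - 13*h^2 + 51*h - 63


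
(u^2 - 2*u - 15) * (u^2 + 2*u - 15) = u^4 - 34*u^2 + 225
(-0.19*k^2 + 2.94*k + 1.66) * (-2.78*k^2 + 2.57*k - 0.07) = 0.5282*k^4 - 8.6615*k^3 + 2.9543*k^2 + 4.0604*k - 0.1162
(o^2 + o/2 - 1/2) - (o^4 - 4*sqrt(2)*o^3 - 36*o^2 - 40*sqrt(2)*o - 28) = -o^4 + 4*sqrt(2)*o^3 + 37*o^2 + o/2 + 40*sqrt(2)*o + 55/2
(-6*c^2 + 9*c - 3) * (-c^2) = 6*c^4 - 9*c^3 + 3*c^2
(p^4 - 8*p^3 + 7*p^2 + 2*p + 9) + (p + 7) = p^4 - 8*p^3 + 7*p^2 + 3*p + 16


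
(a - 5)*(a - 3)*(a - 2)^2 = a^4 - 12*a^3 + 51*a^2 - 92*a + 60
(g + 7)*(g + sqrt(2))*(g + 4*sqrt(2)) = g^3 + 7*g^2 + 5*sqrt(2)*g^2 + 8*g + 35*sqrt(2)*g + 56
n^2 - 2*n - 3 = (n - 3)*(n + 1)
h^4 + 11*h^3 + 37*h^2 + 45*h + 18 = (h + 1)^2*(h + 3)*(h + 6)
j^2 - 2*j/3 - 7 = (j - 3)*(j + 7/3)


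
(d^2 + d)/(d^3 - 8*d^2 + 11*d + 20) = d/(d^2 - 9*d + 20)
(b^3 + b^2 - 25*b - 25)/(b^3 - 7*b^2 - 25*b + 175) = (b + 1)/(b - 7)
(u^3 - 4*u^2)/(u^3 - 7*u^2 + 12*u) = u/(u - 3)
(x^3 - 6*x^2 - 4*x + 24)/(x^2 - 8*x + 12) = x + 2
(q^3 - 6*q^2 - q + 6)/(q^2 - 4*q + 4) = (q^3 - 6*q^2 - q + 6)/(q^2 - 4*q + 4)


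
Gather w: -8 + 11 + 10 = 13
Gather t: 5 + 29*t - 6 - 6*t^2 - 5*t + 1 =-6*t^2 + 24*t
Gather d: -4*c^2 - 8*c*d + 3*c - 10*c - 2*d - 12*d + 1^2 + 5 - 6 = -4*c^2 - 7*c + d*(-8*c - 14)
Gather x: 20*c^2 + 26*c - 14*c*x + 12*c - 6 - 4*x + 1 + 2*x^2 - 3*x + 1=20*c^2 + 38*c + 2*x^2 + x*(-14*c - 7) - 4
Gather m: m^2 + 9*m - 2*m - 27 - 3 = m^2 + 7*m - 30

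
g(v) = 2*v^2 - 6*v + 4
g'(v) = 4*v - 6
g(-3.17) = 43.12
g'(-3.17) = -18.68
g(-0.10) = 4.62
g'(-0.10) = -6.40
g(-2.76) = 35.80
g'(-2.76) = -17.04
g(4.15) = 13.54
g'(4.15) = 10.60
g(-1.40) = 16.32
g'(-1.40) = -11.60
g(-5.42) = 95.27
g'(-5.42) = -27.68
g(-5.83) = 106.96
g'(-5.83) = -29.32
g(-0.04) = 4.24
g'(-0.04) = -6.16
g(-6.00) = 112.00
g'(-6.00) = -30.00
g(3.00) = 4.00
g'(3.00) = 6.00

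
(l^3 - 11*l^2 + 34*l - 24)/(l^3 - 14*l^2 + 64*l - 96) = (l - 1)/(l - 4)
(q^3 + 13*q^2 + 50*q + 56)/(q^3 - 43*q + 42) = (q^2 + 6*q + 8)/(q^2 - 7*q + 6)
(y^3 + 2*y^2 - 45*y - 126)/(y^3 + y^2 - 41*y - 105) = (y + 6)/(y + 5)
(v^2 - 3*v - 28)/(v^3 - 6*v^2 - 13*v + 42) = (v + 4)/(v^2 + v - 6)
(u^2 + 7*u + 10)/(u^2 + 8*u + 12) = (u + 5)/(u + 6)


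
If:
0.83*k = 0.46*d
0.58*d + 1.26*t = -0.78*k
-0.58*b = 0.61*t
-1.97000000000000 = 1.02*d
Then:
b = -1.63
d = -1.93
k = -1.07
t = 1.55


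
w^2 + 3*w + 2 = (w + 1)*(w + 2)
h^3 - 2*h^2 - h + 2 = (h - 2)*(h - 1)*(h + 1)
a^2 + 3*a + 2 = (a + 1)*(a + 2)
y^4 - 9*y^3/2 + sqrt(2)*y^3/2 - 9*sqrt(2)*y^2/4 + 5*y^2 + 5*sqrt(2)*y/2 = y*(y - 5/2)*(y - 2)*(y + sqrt(2)/2)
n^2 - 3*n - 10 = (n - 5)*(n + 2)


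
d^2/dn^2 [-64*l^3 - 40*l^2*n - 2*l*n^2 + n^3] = -4*l + 6*n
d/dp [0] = 0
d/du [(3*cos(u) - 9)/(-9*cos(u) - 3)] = 10*sin(u)/(3*cos(u) + 1)^2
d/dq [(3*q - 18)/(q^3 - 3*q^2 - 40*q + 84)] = 3*(-2*q^3 + 21*q^2 - 36*q - 156)/(q^6 - 6*q^5 - 71*q^4 + 408*q^3 + 1096*q^2 - 6720*q + 7056)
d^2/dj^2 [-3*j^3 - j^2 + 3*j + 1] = -18*j - 2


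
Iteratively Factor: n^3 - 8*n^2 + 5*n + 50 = (n + 2)*(n^2 - 10*n + 25) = (n - 5)*(n + 2)*(n - 5)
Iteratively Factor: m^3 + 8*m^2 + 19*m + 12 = (m + 3)*(m^2 + 5*m + 4) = (m + 3)*(m + 4)*(m + 1)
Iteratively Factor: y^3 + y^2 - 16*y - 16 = (y + 1)*(y^2 - 16) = (y + 1)*(y + 4)*(y - 4)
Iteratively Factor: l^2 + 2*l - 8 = (l + 4)*(l - 2)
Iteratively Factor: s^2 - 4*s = (s - 4)*(s)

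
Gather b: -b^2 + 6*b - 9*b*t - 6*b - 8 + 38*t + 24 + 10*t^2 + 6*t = -b^2 - 9*b*t + 10*t^2 + 44*t + 16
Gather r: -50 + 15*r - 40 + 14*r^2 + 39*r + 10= 14*r^2 + 54*r - 80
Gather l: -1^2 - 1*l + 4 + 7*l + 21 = 6*l + 24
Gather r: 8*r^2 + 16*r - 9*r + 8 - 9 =8*r^2 + 7*r - 1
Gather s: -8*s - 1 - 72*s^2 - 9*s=-72*s^2 - 17*s - 1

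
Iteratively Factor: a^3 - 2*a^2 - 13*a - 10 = (a + 2)*(a^2 - 4*a - 5) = (a + 1)*(a + 2)*(a - 5)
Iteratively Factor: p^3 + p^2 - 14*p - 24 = (p - 4)*(p^2 + 5*p + 6) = (p - 4)*(p + 2)*(p + 3)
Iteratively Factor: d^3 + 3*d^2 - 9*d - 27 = (d + 3)*(d^2 - 9) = (d - 3)*(d + 3)*(d + 3)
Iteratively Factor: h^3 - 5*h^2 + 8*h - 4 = (h - 2)*(h^2 - 3*h + 2) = (h - 2)*(h - 1)*(h - 2)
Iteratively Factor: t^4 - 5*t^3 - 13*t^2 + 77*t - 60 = (t + 4)*(t^3 - 9*t^2 + 23*t - 15) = (t - 5)*(t + 4)*(t^2 - 4*t + 3) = (t - 5)*(t - 1)*(t + 4)*(t - 3)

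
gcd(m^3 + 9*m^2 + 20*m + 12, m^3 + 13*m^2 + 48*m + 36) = m^2 + 7*m + 6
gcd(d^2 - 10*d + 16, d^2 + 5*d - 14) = d - 2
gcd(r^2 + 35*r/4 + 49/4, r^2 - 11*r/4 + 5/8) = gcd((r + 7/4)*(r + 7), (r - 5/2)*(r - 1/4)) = 1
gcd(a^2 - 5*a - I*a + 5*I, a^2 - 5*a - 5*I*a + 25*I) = a - 5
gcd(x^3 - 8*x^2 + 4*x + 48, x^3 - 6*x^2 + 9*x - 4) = x - 4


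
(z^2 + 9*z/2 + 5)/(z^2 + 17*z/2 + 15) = (z + 2)/(z + 6)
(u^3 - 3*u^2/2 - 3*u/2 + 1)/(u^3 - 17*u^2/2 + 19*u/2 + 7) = (2*u^2 + u - 1)/(2*u^2 - 13*u - 7)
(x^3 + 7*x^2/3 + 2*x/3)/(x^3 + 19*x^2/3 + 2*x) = (x + 2)/(x + 6)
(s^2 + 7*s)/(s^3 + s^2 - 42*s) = 1/(s - 6)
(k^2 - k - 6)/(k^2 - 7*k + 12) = (k + 2)/(k - 4)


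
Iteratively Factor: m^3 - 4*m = (m + 2)*(m^2 - 2*m) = (m - 2)*(m + 2)*(m)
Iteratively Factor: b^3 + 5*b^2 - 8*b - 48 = (b + 4)*(b^2 + b - 12) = (b + 4)^2*(b - 3)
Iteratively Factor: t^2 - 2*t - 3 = (t - 3)*(t + 1)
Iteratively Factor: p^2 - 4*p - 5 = (p - 5)*(p + 1)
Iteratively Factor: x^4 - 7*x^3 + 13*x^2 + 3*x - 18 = (x - 3)*(x^3 - 4*x^2 + x + 6) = (x - 3)*(x + 1)*(x^2 - 5*x + 6) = (x - 3)^2*(x + 1)*(x - 2)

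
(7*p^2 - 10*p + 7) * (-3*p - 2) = -21*p^3 + 16*p^2 - p - 14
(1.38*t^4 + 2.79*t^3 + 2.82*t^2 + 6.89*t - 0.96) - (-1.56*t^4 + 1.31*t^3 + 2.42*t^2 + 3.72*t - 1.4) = 2.94*t^4 + 1.48*t^3 + 0.4*t^2 + 3.17*t + 0.44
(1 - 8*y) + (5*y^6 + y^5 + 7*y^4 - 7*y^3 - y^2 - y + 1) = 5*y^6 + y^5 + 7*y^4 - 7*y^3 - y^2 - 9*y + 2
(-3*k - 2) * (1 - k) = 3*k^2 - k - 2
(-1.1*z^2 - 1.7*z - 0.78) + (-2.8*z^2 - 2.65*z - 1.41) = -3.9*z^2 - 4.35*z - 2.19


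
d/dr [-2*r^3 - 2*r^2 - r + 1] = -6*r^2 - 4*r - 1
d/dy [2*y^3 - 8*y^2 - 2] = 2*y*(3*y - 8)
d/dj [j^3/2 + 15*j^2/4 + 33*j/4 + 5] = 3*j^2/2 + 15*j/2 + 33/4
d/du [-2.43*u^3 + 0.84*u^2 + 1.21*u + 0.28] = -7.29*u^2 + 1.68*u + 1.21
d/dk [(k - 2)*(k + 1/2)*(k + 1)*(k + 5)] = 4*k^3 + 27*k^2/2 - 10*k - 27/2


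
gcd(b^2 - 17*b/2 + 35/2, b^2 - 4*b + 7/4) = b - 7/2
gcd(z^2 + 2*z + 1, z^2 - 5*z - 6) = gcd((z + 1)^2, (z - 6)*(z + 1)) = z + 1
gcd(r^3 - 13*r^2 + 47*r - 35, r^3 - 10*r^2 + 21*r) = r - 7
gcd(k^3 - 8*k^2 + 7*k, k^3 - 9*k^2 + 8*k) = k^2 - k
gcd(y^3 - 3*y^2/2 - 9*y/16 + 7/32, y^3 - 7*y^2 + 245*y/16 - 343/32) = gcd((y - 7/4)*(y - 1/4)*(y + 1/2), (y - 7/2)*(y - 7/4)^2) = y - 7/4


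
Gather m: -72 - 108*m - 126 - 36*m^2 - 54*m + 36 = -36*m^2 - 162*m - 162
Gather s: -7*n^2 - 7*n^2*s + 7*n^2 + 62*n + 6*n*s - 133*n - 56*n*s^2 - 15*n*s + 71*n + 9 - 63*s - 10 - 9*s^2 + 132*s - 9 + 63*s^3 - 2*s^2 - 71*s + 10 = 63*s^3 + s^2*(-56*n - 11) + s*(-7*n^2 - 9*n - 2)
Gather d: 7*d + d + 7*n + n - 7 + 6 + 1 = 8*d + 8*n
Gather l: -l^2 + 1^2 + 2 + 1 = 4 - l^2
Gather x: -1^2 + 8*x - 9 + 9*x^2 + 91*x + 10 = 9*x^2 + 99*x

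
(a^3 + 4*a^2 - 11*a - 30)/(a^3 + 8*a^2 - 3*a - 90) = (a + 2)/(a + 6)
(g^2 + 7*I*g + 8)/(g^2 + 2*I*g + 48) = (g - I)/(g - 6*I)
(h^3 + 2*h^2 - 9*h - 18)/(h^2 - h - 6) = h + 3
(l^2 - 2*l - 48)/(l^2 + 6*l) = (l - 8)/l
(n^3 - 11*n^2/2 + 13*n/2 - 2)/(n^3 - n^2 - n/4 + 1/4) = 2*(n - 4)/(2*n + 1)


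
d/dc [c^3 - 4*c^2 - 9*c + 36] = 3*c^2 - 8*c - 9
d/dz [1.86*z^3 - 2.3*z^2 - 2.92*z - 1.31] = 5.58*z^2 - 4.6*z - 2.92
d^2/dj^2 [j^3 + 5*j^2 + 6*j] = 6*j + 10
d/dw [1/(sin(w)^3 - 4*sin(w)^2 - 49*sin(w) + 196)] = (-3*sin(w)^2 + 8*sin(w) + 49)*cos(w)/(sin(w)^3 - 4*sin(w)^2 - 49*sin(w) + 196)^2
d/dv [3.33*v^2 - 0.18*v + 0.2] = 6.66*v - 0.18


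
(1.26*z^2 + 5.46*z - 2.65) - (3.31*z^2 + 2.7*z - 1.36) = -2.05*z^2 + 2.76*z - 1.29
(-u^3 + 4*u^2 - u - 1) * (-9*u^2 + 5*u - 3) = 9*u^5 - 41*u^4 + 32*u^3 - 8*u^2 - 2*u + 3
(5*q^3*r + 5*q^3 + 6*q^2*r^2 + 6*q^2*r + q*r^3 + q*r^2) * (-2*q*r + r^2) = -10*q^4*r^2 - 10*q^4*r - 7*q^3*r^3 - 7*q^3*r^2 + 4*q^2*r^4 + 4*q^2*r^3 + q*r^5 + q*r^4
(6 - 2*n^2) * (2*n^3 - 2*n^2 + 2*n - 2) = -4*n^5 + 4*n^4 + 8*n^3 - 8*n^2 + 12*n - 12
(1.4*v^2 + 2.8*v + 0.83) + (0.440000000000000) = 1.4*v^2 + 2.8*v + 1.27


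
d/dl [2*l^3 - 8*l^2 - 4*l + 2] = 6*l^2 - 16*l - 4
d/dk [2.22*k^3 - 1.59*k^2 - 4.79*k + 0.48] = 6.66*k^2 - 3.18*k - 4.79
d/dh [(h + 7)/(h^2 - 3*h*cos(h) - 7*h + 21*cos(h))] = (-3*h^2*sin(h) - h^2 - 14*h + 147*sin(h) + 42*cos(h) + 49)/((h - 7)^2*(h - 3*cos(h))^2)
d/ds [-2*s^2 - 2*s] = -4*s - 2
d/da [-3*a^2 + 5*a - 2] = 5 - 6*a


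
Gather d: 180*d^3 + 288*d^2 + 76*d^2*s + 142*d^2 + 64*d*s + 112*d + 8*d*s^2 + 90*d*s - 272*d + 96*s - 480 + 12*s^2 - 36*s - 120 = 180*d^3 + d^2*(76*s + 430) + d*(8*s^2 + 154*s - 160) + 12*s^2 + 60*s - 600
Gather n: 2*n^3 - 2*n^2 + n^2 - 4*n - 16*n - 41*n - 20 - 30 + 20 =2*n^3 - n^2 - 61*n - 30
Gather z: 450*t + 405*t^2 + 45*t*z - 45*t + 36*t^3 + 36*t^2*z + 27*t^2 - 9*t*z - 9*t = 36*t^3 + 432*t^2 + 396*t + z*(36*t^2 + 36*t)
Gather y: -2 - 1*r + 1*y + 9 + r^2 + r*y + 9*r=r^2 + 8*r + y*(r + 1) + 7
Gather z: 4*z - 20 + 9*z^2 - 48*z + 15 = 9*z^2 - 44*z - 5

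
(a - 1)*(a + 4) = a^2 + 3*a - 4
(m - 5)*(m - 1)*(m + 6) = m^3 - 31*m + 30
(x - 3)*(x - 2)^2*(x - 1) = x^4 - 8*x^3 + 23*x^2 - 28*x + 12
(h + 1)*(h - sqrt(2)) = h^2 - sqrt(2)*h + h - sqrt(2)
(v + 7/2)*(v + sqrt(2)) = v^2 + sqrt(2)*v + 7*v/2 + 7*sqrt(2)/2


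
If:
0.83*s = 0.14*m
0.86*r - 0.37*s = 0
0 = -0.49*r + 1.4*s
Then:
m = 0.00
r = 0.00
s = 0.00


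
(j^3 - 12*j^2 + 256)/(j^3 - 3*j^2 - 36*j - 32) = (j - 8)/(j + 1)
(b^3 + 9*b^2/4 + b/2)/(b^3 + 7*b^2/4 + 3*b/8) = 2*(b + 2)/(2*b + 3)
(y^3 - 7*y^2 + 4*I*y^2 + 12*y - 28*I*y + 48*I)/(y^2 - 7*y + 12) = y + 4*I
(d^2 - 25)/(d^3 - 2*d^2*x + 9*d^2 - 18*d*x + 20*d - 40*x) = (5 - d)/(-d^2 + 2*d*x - 4*d + 8*x)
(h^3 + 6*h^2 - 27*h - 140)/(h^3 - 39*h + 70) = (h + 4)/(h - 2)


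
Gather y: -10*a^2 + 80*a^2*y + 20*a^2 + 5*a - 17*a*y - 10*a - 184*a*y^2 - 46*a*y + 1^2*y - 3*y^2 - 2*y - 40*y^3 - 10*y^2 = 10*a^2 - 5*a - 40*y^3 + y^2*(-184*a - 13) + y*(80*a^2 - 63*a - 1)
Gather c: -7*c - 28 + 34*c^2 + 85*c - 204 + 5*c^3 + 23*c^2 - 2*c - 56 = 5*c^3 + 57*c^2 + 76*c - 288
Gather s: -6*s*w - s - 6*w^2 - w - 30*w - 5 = s*(-6*w - 1) - 6*w^2 - 31*w - 5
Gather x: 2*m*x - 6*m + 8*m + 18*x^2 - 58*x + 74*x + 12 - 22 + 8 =2*m + 18*x^2 + x*(2*m + 16) - 2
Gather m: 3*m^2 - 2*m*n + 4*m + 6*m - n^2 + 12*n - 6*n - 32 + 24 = 3*m^2 + m*(10 - 2*n) - n^2 + 6*n - 8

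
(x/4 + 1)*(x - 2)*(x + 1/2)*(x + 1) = x^4/4 + 7*x^3/8 - 9*x^2/8 - 11*x/4 - 1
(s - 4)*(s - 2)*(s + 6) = s^3 - 28*s + 48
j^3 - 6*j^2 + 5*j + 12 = (j - 4)*(j - 3)*(j + 1)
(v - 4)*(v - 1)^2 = v^3 - 6*v^2 + 9*v - 4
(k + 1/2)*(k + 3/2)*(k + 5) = k^3 + 7*k^2 + 43*k/4 + 15/4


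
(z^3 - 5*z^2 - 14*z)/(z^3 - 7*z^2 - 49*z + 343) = z*(z + 2)/(z^2 - 49)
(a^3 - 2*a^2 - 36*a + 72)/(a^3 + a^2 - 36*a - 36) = (a - 2)/(a + 1)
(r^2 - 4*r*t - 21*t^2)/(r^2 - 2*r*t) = (r^2 - 4*r*t - 21*t^2)/(r*(r - 2*t))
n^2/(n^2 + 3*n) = n/(n + 3)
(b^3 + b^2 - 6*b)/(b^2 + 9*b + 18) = b*(b - 2)/(b + 6)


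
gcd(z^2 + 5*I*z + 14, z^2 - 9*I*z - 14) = z - 2*I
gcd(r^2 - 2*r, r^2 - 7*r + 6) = 1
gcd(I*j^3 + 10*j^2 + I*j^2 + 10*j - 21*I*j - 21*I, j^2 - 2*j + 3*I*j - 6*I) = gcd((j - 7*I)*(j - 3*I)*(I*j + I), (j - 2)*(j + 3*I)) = 1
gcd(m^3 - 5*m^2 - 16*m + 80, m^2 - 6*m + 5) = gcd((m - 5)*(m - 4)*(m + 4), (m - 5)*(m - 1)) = m - 5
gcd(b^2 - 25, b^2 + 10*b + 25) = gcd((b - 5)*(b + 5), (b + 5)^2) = b + 5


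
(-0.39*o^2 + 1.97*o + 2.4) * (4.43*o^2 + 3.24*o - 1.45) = -1.7277*o^4 + 7.4635*o^3 + 17.5803*o^2 + 4.9195*o - 3.48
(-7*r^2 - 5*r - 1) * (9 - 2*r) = 14*r^3 - 53*r^2 - 43*r - 9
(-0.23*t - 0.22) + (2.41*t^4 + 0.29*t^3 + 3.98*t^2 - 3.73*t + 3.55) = 2.41*t^4 + 0.29*t^3 + 3.98*t^2 - 3.96*t + 3.33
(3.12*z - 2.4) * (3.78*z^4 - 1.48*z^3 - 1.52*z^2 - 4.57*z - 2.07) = 11.7936*z^5 - 13.6896*z^4 - 1.1904*z^3 - 10.6104*z^2 + 4.5096*z + 4.968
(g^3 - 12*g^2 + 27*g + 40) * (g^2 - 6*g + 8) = g^5 - 18*g^4 + 107*g^3 - 218*g^2 - 24*g + 320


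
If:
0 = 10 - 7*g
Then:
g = 10/7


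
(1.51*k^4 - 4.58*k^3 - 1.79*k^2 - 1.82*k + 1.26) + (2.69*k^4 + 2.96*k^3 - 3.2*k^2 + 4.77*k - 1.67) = 4.2*k^4 - 1.62*k^3 - 4.99*k^2 + 2.95*k - 0.41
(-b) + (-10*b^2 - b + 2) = -10*b^2 - 2*b + 2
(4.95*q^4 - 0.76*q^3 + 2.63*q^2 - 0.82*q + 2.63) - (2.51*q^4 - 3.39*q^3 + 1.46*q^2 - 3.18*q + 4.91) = 2.44*q^4 + 2.63*q^3 + 1.17*q^2 + 2.36*q - 2.28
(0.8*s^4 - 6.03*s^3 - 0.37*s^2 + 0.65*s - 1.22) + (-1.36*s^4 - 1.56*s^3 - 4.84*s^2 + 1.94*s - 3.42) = -0.56*s^4 - 7.59*s^3 - 5.21*s^2 + 2.59*s - 4.64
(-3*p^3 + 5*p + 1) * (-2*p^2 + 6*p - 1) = 6*p^5 - 18*p^4 - 7*p^3 + 28*p^2 + p - 1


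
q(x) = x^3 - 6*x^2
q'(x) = 3*x^2 - 12*x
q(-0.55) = -1.98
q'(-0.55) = 7.51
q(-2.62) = -59.17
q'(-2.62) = 52.03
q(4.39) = -31.03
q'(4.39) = 5.14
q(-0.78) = -4.12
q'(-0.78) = 11.19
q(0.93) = -4.39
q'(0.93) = -8.57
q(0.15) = -0.13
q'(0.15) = -1.73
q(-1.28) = -11.93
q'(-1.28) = 20.28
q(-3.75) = -137.11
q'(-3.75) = 87.19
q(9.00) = 243.00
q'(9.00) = 135.00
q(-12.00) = -2592.00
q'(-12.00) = 576.00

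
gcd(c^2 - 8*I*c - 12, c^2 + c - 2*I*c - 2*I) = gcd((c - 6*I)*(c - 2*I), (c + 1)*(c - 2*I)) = c - 2*I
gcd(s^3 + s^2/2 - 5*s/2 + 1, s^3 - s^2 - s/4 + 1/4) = s^2 - 3*s/2 + 1/2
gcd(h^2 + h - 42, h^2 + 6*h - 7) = h + 7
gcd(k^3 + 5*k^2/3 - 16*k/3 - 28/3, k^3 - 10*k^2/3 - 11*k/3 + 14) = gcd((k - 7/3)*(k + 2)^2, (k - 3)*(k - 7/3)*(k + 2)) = k^2 - k/3 - 14/3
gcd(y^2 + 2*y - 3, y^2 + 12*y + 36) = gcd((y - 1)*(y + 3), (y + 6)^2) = 1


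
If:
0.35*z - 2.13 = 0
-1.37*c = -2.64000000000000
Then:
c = 1.93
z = 6.09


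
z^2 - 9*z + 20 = (z - 5)*(z - 4)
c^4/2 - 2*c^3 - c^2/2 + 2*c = c*(c/2 + 1/2)*(c - 4)*(c - 1)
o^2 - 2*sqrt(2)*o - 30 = (o - 5*sqrt(2))*(o + 3*sqrt(2))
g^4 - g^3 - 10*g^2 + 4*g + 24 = (g - 3)*(g - 2)*(g + 2)^2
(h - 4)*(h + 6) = h^2 + 2*h - 24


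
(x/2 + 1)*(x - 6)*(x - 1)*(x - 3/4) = x^4/2 - 23*x^3/8 - 17*x^2/8 + 9*x - 9/2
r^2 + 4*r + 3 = (r + 1)*(r + 3)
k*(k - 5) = k^2 - 5*k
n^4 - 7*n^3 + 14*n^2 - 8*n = n*(n - 4)*(n - 2)*(n - 1)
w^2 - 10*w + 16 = (w - 8)*(w - 2)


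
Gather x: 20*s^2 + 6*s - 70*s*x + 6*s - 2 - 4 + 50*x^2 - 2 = 20*s^2 - 70*s*x + 12*s + 50*x^2 - 8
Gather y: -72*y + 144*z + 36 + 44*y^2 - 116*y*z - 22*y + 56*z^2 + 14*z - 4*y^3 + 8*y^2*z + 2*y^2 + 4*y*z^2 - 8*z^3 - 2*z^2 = -4*y^3 + y^2*(8*z + 46) + y*(4*z^2 - 116*z - 94) - 8*z^3 + 54*z^2 + 158*z + 36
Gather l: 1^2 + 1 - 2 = 0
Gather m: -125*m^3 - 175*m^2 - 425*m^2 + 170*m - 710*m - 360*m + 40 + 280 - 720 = -125*m^3 - 600*m^2 - 900*m - 400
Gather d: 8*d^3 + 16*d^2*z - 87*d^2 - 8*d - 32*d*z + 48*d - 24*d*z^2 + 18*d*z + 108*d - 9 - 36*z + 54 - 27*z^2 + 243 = 8*d^3 + d^2*(16*z - 87) + d*(-24*z^2 - 14*z + 148) - 27*z^2 - 36*z + 288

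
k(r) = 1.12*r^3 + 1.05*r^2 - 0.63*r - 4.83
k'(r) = 3.36*r^2 + 2.1*r - 0.63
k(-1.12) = -4.38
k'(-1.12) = 1.23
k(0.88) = -3.81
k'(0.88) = 3.82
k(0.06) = -4.86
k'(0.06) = -0.49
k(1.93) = 5.92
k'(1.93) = 15.94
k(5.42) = 200.93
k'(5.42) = 109.46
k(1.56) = 0.99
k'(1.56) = 10.82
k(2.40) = 15.19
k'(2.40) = 23.76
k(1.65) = 2.02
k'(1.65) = 11.98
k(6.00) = 271.11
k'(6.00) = 132.93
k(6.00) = 271.11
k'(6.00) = 132.93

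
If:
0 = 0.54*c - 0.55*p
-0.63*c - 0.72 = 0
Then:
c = -1.14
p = -1.12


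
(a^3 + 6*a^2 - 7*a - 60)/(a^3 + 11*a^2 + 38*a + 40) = (a - 3)/(a + 2)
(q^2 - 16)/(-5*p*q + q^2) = (16 - q^2)/(q*(5*p - q))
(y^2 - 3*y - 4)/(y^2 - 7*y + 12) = (y + 1)/(y - 3)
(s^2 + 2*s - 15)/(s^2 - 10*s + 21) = (s + 5)/(s - 7)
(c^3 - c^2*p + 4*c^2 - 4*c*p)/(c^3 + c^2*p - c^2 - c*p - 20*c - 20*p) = c*(c - p)/(c^2 + c*p - 5*c - 5*p)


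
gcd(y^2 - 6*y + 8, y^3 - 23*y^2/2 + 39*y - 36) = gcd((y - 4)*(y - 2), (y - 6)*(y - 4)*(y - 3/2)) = y - 4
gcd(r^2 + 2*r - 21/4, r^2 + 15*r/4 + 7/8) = r + 7/2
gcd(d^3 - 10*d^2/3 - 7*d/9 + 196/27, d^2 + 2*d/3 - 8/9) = d + 4/3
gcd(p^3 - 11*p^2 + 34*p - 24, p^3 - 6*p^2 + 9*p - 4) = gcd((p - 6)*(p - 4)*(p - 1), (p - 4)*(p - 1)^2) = p^2 - 5*p + 4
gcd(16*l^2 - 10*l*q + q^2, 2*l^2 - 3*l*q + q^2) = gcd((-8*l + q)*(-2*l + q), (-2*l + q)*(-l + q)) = -2*l + q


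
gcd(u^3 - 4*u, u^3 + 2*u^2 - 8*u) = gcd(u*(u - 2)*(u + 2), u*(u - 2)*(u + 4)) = u^2 - 2*u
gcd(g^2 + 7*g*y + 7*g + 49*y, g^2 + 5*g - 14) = g + 7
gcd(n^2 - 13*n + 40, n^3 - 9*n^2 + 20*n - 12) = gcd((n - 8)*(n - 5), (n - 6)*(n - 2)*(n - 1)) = 1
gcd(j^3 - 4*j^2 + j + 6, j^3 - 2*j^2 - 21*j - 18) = j + 1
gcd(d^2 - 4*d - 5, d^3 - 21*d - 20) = d^2 - 4*d - 5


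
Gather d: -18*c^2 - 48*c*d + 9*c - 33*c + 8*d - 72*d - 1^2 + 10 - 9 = -18*c^2 - 24*c + d*(-48*c - 64)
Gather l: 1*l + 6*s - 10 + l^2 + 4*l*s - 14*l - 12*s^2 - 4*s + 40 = l^2 + l*(4*s - 13) - 12*s^2 + 2*s + 30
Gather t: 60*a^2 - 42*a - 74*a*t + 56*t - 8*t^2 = 60*a^2 - 42*a - 8*t^2 + t*(56 - 74*a)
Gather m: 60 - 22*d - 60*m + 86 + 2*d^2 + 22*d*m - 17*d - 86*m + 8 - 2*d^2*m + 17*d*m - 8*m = 2*d^2 - 39*d + m*(-2*d^2 + 39*d - 154) + 154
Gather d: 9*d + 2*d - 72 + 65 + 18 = 11*d + 11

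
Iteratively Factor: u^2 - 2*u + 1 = (u - 1)*(u - 1)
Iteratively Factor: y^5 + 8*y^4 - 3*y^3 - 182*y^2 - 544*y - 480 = (y - 5)*(y^4 + 13*y^3 + 62*y^2 + 128*y + 96) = (y - 5)*(y + 2)*(y^3 + 11*y^2 + 40*y + 48) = (y - 5)*(y + 2)*(y + 4)*(y^2 + 7*y + 12) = (y - 5)*(y + 2)*(y + 4)^2*(y + 3)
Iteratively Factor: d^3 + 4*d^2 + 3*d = (d)*(d^2 + 4*d + 3) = d*(d + 1)*(d + 3)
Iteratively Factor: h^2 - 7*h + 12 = (h - 3)*(h - 4)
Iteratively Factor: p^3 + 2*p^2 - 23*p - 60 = (p + 3)*(p^2 - p - 20) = (p + 3)*(p + 4)*(p - 5)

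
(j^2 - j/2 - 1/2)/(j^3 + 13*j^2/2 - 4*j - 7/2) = 1/(j + 7)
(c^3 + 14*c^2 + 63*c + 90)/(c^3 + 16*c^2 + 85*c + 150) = (c + 3)/(c + 5)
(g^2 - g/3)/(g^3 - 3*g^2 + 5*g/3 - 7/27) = 9*g/(9*g^2 - 24*g + 7)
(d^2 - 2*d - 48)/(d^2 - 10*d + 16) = (d + 6)/(d - 2)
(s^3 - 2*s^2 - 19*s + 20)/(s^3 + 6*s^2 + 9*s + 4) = (s^2 - 6*s + 5)/(s^2 + 2*s + 1)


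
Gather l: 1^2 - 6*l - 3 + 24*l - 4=18*l - 6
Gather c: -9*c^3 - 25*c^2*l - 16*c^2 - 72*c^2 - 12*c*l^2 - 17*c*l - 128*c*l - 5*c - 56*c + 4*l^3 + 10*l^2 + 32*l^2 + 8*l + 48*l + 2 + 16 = -9*c^3 + c^2*(-25*l - 88) + c*(-12*l^2 - 145*l - 61) + 4*l^3 + 42*l^2 + 56*l + 18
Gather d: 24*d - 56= 24*d - 56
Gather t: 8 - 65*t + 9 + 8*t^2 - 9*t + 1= 8*t^2 - 74*t + 18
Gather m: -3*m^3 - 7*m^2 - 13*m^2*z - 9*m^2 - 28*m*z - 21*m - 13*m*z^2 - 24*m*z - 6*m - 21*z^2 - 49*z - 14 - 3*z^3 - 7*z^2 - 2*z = -3*m^3 + m^2*(-13*z - 16) + m*(-13*z^2 - 52*z - 27) - 3*z^3 - 28*z^2 - 51*z - 14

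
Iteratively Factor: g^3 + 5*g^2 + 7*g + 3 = (g + 1)*(g^2 + 4*g + 3) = (g + 1)*(g + 3)*(g + 1)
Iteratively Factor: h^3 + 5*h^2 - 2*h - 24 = (h + 4)*(h^2 + h - 6) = (h - 2)*(h + 4)*(h + 3)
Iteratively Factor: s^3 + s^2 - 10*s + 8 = (s - 2)*(s^2 + 3*s - 4) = (s - 2)*(s - 1)*(s + 4)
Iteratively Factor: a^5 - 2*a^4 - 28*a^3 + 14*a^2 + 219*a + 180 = (a + 1)*(a^4 - 3*a^3 - 25*a^2 + 39*a + 180) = (a - 4)*(a + 1)*(a^3 + a^2 - 21*a - 45) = (a - 5)*(a - 4)*(a + 1)*(a^2 + 6*a + 9) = (a - 5)*(a - 4)*(a + 1)*(a + 3)*(a + 3)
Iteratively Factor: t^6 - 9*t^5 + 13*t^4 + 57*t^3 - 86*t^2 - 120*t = (t - 5)*(t^5 - 4*t^4 - 7*t^3 + 22*t^2 + 24*t) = (t - 5)*(t + 2)*(t^4 - 6*t^3 + 5*t^2 + 12*t) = t*(t - 5)*(t + 2)*(t^3 - 6*t^2 + 5*t + 12) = t*(t - 5)*(t - 3)*(t + 2)*(t^2 - 3*t - 4) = t*(t - 5)*(t - 3)*(t + 1)*(t + 2)*(t - 4)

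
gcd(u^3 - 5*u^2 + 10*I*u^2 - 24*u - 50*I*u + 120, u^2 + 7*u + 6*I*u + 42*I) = u + 6*I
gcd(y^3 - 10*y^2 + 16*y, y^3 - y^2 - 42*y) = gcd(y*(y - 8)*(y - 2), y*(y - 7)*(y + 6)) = y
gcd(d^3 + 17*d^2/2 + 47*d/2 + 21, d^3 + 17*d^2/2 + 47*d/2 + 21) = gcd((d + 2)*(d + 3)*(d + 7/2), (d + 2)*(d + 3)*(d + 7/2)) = d^3 + 17*d^2/2 + 47*d/2 + 21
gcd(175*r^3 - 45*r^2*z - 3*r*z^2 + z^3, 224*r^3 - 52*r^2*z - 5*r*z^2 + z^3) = 7*r + z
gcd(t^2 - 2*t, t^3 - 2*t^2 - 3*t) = t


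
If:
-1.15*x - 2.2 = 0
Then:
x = -1.91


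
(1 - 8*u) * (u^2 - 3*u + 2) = -8*u^3 + 25*u^2 - 19*u + 2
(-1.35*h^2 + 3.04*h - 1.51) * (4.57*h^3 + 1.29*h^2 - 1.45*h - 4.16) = -6.1695*h^5 + 12.1513*h^4 - 1.0216*h^3 - 0.739899999999999*h^2 - 10.4569*h + 6.2816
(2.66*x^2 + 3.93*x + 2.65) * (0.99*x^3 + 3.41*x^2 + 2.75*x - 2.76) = 2.6334*x^5 + 12.9613*x^4 + 23.3398*x^3 + 12.5024*x^2 - 3.5593*x - 7.314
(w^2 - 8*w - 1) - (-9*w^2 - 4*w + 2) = 10*w^2 - 4*w - 3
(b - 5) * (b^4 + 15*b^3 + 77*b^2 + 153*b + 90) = b^5 + 10*b^4 + 2*b^3 - 232*b^2 - 675*b - 450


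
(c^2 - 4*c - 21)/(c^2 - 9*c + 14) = (c + 3)/(c - 2)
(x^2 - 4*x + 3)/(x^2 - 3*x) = (x - 1)/x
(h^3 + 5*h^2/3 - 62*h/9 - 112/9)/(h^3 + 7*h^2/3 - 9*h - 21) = (3*h^2 - 2*h - 16)/(3*(h^2 - 9))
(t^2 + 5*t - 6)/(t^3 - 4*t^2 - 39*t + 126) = (t - 1)/(t^2 - 10*t + 21)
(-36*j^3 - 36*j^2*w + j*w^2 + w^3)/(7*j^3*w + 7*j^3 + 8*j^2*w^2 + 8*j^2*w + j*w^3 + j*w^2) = (-36*j^2 + w^2)/(j*(7*j*w + 7*j + w^2 + w))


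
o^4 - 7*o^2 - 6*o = o*(o - 3)*(o + 1)*(o + 2)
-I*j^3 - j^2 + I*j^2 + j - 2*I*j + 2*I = (j - 1)*(j - 2*I)*(-I*j + 1)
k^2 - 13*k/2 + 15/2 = (k - 5)*(k - 3/2)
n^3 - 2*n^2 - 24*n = n*(n - 6)*(n + 4)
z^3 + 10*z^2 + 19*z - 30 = (z - 1)*(z + 5)*(z + 6)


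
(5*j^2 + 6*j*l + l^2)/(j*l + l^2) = (5*j + l)/l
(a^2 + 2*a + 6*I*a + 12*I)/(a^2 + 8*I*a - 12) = (a + 2)/(a + 2*I)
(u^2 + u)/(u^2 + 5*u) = (u + 1)/(u + 5)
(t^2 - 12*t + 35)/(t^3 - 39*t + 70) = (t - 7)/(t^2 + 5*t - 14)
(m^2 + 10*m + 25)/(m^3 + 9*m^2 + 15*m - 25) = 1/(m - 1)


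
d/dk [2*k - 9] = 2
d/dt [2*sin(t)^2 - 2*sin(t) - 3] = 2*sin(2*t) - 2*cos(t)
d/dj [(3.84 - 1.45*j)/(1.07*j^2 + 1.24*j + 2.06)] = (1.5515*j^2 - 8.2176*j - 7.7486)/(1.1449*j^4 + 2.6536*j^3 + 5.946*j^2 + 5.1088*j + 4.2436)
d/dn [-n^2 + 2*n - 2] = 2 - 2*n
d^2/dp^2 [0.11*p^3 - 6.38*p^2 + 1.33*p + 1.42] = 0.66*p - 12.76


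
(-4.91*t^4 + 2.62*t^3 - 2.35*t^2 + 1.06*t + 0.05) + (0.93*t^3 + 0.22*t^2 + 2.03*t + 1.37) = -4.91*t^4 + 3.55*t^3 - 2.13*t^2 + 3.09*t + 1.42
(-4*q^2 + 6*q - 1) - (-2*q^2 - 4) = -2*q^2 + 6*q + 3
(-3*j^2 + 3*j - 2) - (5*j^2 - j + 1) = -8*j^2 + 4*j - 3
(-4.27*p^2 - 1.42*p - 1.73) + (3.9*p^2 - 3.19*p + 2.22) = -0.37*p^2 - 4.61*p + 0.49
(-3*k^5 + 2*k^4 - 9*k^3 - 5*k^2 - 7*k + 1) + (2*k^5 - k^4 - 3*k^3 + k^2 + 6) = -k^5 + k^4 - 12*k^3 - 4*k^2 - 7*k + 7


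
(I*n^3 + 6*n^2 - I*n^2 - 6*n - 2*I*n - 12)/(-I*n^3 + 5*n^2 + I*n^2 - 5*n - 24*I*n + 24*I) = (-n^3 + n^2*(1 + 6*I) + n*(2 - 6*I) - 12*I)/(n^3 + n^2*(-1 + 5*I) + n*(24 - 5*I) - 24)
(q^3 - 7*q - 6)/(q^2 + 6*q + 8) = (q^2 - 2*q - 3)/(q + 4)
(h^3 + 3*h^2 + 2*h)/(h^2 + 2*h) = h + 1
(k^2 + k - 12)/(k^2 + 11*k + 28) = (k - 3)/(k + 7)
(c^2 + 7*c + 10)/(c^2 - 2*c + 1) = (c^2 + 7*c + 10)/(c^2 - 2*c + 1)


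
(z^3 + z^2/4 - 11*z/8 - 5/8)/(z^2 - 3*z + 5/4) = (8*z^3 + 2*z^2 - 11*z - 5)/(2*(4*z^2 - 12*z + 5))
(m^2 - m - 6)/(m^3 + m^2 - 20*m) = (m^2 - m - 6)/(m*(m^2 + m - 20))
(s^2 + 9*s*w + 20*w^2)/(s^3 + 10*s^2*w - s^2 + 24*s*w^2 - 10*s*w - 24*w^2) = (s + 5*w)/(s^2 + 6*s*w - s - 6*w)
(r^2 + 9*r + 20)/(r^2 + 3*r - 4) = (r + 5)/(r - 1)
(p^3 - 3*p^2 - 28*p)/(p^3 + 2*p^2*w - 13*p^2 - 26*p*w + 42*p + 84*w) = p*(p + 4)/(p^2 + 2*p*w - 6*p - 12*w)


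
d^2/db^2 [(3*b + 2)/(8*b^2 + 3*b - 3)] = 2*((3*b + 2)*(16*b + 3)^2 - (72*b + 25)*(8*b^2 + 3*b - 3))/(8*b^2 + 3*b - 3)^3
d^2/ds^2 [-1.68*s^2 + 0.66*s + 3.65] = -3.36000000000000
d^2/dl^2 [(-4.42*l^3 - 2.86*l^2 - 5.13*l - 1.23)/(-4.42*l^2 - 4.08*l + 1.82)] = (1.13686837721616e-13*l^5 + 2.27373675443232e-13*l^4 + 315.557944*l^3 + 85.2936239999999*l^2 + 468.539448*l + 155.872952)/(86.350888*l^6 + 239.125536*l^5 + 114.06252*l^4 - 129.0096*l^3 - 46.96692*l^2 + 40.543776*l - 6.028568)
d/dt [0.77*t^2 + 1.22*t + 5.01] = 1.54*t + 1.22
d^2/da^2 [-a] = 0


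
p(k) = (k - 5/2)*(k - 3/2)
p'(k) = 2*k - 4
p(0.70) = 1.44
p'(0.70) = -2.60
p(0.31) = 2.61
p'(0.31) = -3.38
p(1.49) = 0.01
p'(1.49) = -1.02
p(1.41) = 0.10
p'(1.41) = -1.18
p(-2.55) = 20.45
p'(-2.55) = -9.10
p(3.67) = 2.54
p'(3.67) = 3.34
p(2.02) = -0.25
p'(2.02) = 0.04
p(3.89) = 3.32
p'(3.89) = 3.78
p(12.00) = 99.75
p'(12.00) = 20.00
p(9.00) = 48.75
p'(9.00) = 14.00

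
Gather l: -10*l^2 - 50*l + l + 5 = -10*l^2 - 49*l + 5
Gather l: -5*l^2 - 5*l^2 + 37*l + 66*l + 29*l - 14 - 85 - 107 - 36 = -10*l^2 + 132*l - 242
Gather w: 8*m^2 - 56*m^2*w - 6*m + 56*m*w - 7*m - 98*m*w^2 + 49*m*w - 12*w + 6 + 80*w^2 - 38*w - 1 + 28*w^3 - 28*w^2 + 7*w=8*m^2 - 13*m + 28*w^3 + w^2*(52 - 98*m) + w*(-56*m^2 + 105*m - 43) + 5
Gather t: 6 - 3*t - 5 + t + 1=2 - 2*t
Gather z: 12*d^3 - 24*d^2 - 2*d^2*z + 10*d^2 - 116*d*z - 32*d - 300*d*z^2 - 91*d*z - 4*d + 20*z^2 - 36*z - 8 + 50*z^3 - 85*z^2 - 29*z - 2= 12*d^3 - 14*d^2 - 36*d + 50*z^3 + z^2*(-300*d - 65) + z*(-2*d^2 - 207*d - 65) - 10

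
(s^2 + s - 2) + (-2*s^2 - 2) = -s^2 + s - 4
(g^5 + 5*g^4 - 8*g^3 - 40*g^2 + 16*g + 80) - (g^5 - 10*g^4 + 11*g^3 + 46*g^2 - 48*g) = 15*g^4 - 19*g^3 - 86*g^2 + 64*g + 80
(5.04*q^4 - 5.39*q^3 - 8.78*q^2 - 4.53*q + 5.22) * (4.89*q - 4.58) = 24.6456*q^5 - 49.4403*q^4 - 18.248*q^3 + 18.0607*q^2 + 46.2732*q - 23.9076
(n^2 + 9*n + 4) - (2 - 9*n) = n^2 + 18*n + 2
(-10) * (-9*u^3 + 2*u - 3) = 90*u^3 - 20*u + 30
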